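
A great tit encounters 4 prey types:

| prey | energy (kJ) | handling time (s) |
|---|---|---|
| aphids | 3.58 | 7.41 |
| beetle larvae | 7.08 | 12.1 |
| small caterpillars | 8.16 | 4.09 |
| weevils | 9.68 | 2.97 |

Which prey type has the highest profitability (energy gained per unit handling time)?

weevils

Profitability E/h (kJ/s): aphids = 3.58/7.41 = 0.483, beetle larvae = 7.08/12.1 = 0.585, small caterpillars = 8.16/4.09 = 2, weevils = 9.68/2.97 = 3.26.
Ranked: weevils > small caterpillars > beetle larvae > aphids.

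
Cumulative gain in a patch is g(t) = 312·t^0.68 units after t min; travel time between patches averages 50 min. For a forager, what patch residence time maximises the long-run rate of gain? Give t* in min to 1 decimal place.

106.3 min

Optimal t* satisfies g'(t*) = g(t*)/(T + t*).
g'(t) = 0.68·312·t^-0.32. Setting 0.68·312·t^-0.32 = 312·t^0.68/(50+t) gives 0.68(50+t) = t, so 0.32·t = 0.68×50.
t* = 0.68×50/0.32 = 106.3 min.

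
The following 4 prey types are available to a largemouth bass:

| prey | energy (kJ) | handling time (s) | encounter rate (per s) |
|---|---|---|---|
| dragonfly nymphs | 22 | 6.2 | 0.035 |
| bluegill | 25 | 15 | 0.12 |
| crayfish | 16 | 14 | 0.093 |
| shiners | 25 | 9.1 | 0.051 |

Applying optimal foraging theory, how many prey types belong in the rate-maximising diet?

3

Profitabilities (E/h, kJ/s): dragonfly nymphs 3.55, shiners 2.75, bluegill 1.67, crayfish 1.14. Add prey in this order while the next type's profitability exceeds the intake rate on those already taken.
Rate on top 1: 0.6327. shiners: 2.75 > 0.6327 → include.
Rate on top 2: 1.216. bluegill: 1.67 > 1.216 → include.
Rate on top 3: 1.449. crayfish: 1.14 < 1.449 → exclude; stop.
Optimal diet: dragonfly nymphs, shiners, bluegill — 3 of 4 types.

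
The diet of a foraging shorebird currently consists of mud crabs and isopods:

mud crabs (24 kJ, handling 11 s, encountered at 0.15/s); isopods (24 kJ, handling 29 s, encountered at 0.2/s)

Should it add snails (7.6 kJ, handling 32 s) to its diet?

Current rate: (0.15×24 + 0.2×24)/(1 + 0.15×11 + 0.2×29) = 0.9941 kJ/s.
Profitability of snails: 7.6/32 = 0.2375 kJ/s.
Since 0.2375 < R, time spent handling snails is better spent searching.

No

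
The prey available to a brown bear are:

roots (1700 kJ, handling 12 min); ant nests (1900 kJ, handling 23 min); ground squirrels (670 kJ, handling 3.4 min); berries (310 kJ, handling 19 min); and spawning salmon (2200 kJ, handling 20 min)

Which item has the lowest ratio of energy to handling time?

Profitability E/h (kJ/min): roots = 1700/12 = 142, ant nests = 1900/23 = 82.6, ground squirrels = 670/3.4 = 197, berries = 310/19 = 16.3, spawning salmon = 2200/20 = 110.
Ranked: ground squirrels > roots > spawning salmon > ant nests > berries.

berries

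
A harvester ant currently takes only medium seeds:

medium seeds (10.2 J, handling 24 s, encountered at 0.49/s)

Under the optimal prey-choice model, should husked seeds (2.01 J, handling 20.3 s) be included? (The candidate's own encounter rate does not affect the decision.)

No

On medium seeds alone, R = ΣλE/(1+Σλh) = 4.998/12.76 = 0.3917 J/s.
husked seeds: E/h = 2.01/20.3 = 0.09901 J/s.
Since 0.09901 < R, time spent handling husked seeds is better spent searching.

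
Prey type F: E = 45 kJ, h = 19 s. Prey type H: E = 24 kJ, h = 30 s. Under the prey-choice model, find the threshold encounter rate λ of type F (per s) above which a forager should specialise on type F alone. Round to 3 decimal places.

The zero-one rule: include type H iff E₂/h₂ > λE₁/(1+λh₁). Equality gives the switch point.
λE₁h₂ = E₂ + λE₂h₁ ⇒ λ = E₂/(E₁h₂ − E₂h₁) = 24/(1350 − 456) = 0.02685 per s.

0.027 per s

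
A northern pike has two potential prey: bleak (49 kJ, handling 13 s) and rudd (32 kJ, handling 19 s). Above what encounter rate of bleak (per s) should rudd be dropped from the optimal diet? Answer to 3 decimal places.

0.062 per s

At the threshold, the rate on bleak alone equals the profitability of rudd: λ·49/(1 + λ·13) = 32/19 = 1.684.
Rearranging, λ(49 − 1.684×13) = 1.684, so λ = 1.684/27.11 = 0.06214 per s.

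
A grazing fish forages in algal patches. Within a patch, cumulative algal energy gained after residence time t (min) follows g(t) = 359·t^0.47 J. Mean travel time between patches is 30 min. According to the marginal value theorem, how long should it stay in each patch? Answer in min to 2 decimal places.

26.60 min

By the marginal value theorem, leave when the instantaneous gain rate g'(t) equals the habitat-wide average g(t)/(T + t).
g'(t) = 0.47·359·t^-0.53. Setting 0.47·359·t^-0.53 = 359·t^0.47/(30+t) gives 0.47(30+t) = t, so 0.53·t = 0.47×30.
t* = 0.47×30/0.53 = 26.6 min.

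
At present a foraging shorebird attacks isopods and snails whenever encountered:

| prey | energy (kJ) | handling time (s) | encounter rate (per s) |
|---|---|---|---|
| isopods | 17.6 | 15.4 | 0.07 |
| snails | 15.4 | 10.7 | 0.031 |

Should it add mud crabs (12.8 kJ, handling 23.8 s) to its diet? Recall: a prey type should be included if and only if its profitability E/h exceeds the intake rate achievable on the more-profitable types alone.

Current rate: (0.07×17.6 + 0.031×15.4)/(1 + 0.07×15.4 + 0.031×10.7) = 0.7094 kJ/s.
mud crabs: E/h = 12.8/23.8 = 0.5378 kJ/s.
0.5378 < 0.7094, so adding mud crabs would lower the average — exclude it.

No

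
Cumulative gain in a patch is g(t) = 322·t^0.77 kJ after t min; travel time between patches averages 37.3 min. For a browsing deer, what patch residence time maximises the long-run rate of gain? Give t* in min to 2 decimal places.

124.87 min

Optimal t* satisfies g'(t*) = g(t*)/(T + t*).
g'(t) = 0.77·322·t^-0.23. Setting 0.77·322·t^-0.23 = 322·t^0.77/(37.3+t) gives 0.77(37.3+t) = t, so 0.23·t = 0.77×37.3.
t* = 0.77×37.3/0.23 = 124.9 min.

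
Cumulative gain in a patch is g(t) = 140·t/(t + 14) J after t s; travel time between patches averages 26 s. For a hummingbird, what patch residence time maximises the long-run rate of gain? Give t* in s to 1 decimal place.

19.1 s

By the marginal value theorem, leave when the instantaneous gain rate g'(t) equals the habitat-wide average g(t)/(T + t).
g'(t) = 140·14/(t + 14)². Setting 140·14/(t+14)² = 140t/[(t+14)(26+t)] gives 14(26+t) = t(t+14), so t² = 14×26 = 364.
t* = √364 = 19.08 s.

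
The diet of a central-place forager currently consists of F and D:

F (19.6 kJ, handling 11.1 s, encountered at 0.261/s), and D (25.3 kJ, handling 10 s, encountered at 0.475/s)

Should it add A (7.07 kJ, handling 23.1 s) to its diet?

No

Intake rate on the current diet: R = (0.261×19.6 + 0.475×25.3) / (1 + 0.261×11.1 + 0.475×10) = 17.13/8.647 = 1.981 kJ/s.
A: E/h = 7.07/23.1 = 0.3061 kJ/s.
0.3061 < 1.981, so adding A would lower the average — exclude it.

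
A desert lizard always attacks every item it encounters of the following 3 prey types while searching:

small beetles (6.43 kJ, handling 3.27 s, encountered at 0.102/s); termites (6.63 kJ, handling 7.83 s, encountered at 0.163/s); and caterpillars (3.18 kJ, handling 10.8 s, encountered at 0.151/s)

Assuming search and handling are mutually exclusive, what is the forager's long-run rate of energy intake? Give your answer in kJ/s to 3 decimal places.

R = Σλ_iE_i / (1 + Σλ_ih_i)
Numerator: 0.102×6.43 + 0.163×6.63 + 0.151×3.18 = 2.217
Denominator: 1 + 0.102×3.27 + 0.163×7.83 + 0.151×10.8 = 4.241
R = 2.217/4.241 = 0.5227 kJ/s

0.523 kJ/s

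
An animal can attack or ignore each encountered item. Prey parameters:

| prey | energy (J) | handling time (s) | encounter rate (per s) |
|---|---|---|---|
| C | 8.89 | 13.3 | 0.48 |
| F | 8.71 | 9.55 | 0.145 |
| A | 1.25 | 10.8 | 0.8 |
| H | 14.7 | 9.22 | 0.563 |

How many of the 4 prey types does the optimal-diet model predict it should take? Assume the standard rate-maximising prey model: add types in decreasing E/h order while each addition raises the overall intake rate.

Profitabilities (E/h, J/s): H 1.59, F 0.912, C 0.668, A 0.116. Add prey in this order while the next type's profitability exceeds the intake rate on those already taken.
Rate on top 1: 1.337. F: 0.912 < 1.337 → exclude; stop.
Optimal diet: H — 1 of 4 types.

1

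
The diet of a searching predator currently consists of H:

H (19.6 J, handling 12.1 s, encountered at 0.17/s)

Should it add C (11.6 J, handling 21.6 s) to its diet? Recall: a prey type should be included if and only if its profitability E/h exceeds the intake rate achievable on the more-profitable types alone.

No

On H alone, R = ΣλE/(1+Σλh) = 3.332/3.057 = 1.09 J/s.
Profitability of C: 11.6/21.6 = 0.537 J/s.
0.537 < 1.09, so adding C would lower the average — exclude it.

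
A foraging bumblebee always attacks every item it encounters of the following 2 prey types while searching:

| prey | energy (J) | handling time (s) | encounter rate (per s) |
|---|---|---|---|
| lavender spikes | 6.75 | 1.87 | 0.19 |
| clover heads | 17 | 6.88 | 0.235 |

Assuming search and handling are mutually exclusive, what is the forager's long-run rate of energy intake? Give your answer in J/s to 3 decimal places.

1.776 J/s

R = (0.19×6.75 + 0.235×17) / (1 + 0.19×1.87 + 0.235×6.88) = 5.277/2.972 = 1.776 J/s.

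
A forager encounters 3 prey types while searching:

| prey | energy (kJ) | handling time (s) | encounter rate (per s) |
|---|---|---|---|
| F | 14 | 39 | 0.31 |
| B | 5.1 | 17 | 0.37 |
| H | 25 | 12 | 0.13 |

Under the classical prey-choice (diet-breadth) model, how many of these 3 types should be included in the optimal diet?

1

Rank by E/h (kJ/s): H 2.08, F 0.359, B 0.3. Include each in turn until the next type's E/h falls below the running intake rate.
Rate on top 1: 1.27. F: 0.359 < 1.27 → exclude; stop.
Optimal diet: H — 1 of 3 types.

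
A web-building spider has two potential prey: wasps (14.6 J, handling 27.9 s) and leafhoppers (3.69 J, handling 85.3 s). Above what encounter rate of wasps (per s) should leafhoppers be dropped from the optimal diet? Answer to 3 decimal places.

Drop leafhoppers once their profitability E₂/h₂ falls below the rate achievable on wasps alone: E₂/h₂ = λE₁/(1 + λh₁).
Solve for λ: λE₁h₂ = E₂(1 + λh₁) → λ(E₁h₂ − E₂h₁) = E₂ → λ = E₂/(E₁h₂ − E₂h₁).
λ = 3.69/(14.6×85.3 − 3.69×27.9) = 3.69/1142 = 0.00323 per s.

0.003 per s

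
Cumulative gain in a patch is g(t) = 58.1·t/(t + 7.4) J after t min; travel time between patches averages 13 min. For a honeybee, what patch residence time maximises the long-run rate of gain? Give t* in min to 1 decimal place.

By the marginal value theorem, leave when the instantaneous gain rate g'(t) equals the habitat-wide average g(t)/(T + t).
g'(t) = 58.1·7.4/(t + 7.4)². Setting 58.1·7.4/(t+7.4)² = 58.1t/[(t+7.4)(13+t)] gives 7.4(13+t) = t(t+7.4), so t² = 7.4×13 = 96.2.
t* = √96.2 = 9.808 min.

9.8 min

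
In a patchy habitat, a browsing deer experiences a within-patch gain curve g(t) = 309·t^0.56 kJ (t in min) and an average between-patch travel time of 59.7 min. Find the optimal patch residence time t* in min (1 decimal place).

Optimal t* satisfies g'(t*) = g(t*)/(T + t*).
g'(t) = 0.56·309·t^-0.44. Setting 0.56·309·t^-0.44 = 309·t^0.56/(59.7+t) gives 0.56(59.7+t) = t, so 0.44·t = 0.56×59.7.
t* = 0.56×59.7/0.44 = 75.98 min.

76.0 min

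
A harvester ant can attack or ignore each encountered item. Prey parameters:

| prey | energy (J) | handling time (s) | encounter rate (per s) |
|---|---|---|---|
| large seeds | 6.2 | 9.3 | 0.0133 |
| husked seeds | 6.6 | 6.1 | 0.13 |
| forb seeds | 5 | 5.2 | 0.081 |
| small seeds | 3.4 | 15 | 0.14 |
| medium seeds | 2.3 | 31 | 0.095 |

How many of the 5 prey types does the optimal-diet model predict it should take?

3

Rank by E/h (J/s): husked seeds 1.08, forb seeds 0.962, large seeds 0.667, small seeds 0.227, medium seeds 0.0742. Include each in turn until the next type's E/h falls below the running intake rate.
Rate on top 1: 0.4785. forb seeds: 0.962 > 0.4785 → include.
Rate on top 2: 0.5704. large seeds: 0.667 > 0.5704 → include.
Rate on top 3: 0.5755. small seeds: 0.227 < 0.5755 → exclude; stop.
Optimal diet: husked seeds, forb seeds, large seeds — 3 of 5 types.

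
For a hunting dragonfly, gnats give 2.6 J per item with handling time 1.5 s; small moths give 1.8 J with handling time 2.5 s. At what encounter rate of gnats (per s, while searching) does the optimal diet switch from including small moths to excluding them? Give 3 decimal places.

0.474 per s

At the threshold, the rate on gnats alone equals the profitability of small moths: λ·2.6/(1 + λ·1.5) = 1.8/2.5 = 0.72.
Rearranging, λ(2.6 − 0.72×1.5) = 0.72, so λ = 0.72/1.52 = 0.4737 per s.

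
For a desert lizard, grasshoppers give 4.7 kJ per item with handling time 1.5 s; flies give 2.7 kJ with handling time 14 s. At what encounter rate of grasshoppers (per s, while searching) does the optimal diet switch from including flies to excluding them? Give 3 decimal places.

0.044 per s

At the threshold, the rate on grasshoppers alone equals the profitability of flies: λ·4.7/(1 + λ·1.5) = 2.7/14 = 0.1929.
Rearranging, λ(4.7 − 0.1929×1.5) = 0.1929, so λ = 0.1929/4.411 = 0.04372 per s.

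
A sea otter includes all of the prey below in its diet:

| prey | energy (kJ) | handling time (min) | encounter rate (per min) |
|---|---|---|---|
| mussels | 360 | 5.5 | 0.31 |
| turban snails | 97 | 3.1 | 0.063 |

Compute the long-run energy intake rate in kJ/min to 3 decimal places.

40.586 kJ/min

Energy encountered per unit search time: 0.31×360 + 0.063×97 = 117.7 kJ/min.
Handling time per unit search time: 0.31×5.5 + 0.063×3.1 = 1.9.
Rate = 117.7/(1 + 1.9) = 40.59 kJ/min.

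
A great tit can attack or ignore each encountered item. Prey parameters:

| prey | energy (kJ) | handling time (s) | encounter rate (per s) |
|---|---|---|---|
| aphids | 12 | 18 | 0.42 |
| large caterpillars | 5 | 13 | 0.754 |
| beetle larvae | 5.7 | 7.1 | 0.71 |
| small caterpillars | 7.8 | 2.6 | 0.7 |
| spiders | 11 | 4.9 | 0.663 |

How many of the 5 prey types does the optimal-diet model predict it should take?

E/h in descending order: small caterpillars 3, spiders 2.24, beetle larvae 0.803, aphids 0.667, large caterpillars 0.385 kJ/s. The optimal diet is the largest prefix of this list for which every included type satisfies E_i/h_i > R on the types above it.
Rate on top 1: 1.936. spiders: 2.24 > 1.936 → include.
Rate on top 2: 2.101. beetle larvae: 0.803 < 2.101 → exclude; stop.
Optimal diet: small caterpillars, spiders — 2 of 5 types.

2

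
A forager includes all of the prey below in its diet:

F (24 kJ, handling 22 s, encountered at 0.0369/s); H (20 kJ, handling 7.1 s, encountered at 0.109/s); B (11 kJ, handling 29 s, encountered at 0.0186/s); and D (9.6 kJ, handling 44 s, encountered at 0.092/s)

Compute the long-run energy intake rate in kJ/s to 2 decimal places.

Energy encountered per unit search time: 0.0369×24 + 0.109×20 + 0.0186×11 + 0.092×9.6 = 4.153 kJ/s.
Handling time per unit search time: 0.0369×22 + 0.109×7.1 + 0.0186×29 + 0.092×44 = 6.173.
Rate = 4.153/(1 + 6.173) = 0.579 kJ/s.

0.58 kJ/s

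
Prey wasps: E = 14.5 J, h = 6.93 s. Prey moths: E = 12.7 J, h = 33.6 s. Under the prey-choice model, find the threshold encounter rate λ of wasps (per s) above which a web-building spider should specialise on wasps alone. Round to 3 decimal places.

At the threshold, the rate on wasps alone equals the profitability of moths: λ·14.5/(1 + λ·6.93) = 12.7/33.6 = 0.378.
Rearranging, λ(14.5 − 0.378×6.93) = 0.378, so λ = 0.378/11.88 = 0.03181 per s.

0.032 per s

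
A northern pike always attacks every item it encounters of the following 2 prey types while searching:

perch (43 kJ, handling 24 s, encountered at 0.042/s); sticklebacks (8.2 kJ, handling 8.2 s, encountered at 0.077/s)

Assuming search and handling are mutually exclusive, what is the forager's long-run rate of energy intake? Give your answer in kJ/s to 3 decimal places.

0.923 kJ/s

R = (0.042×43 + 0.077×8.2) / (1 + 0.042×24 + 0.077×8.2) = 2.437/2.639 = 0.9235 kJ/s.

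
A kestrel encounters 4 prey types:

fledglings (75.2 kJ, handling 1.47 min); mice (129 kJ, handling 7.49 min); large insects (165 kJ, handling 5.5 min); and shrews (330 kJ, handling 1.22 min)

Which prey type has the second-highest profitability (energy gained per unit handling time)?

fledglings

In descending order of E/h:
shrews: 330/1.22 = 270 kJ/min
fledglings: 75.2/1.47 = 51.2 kJ/min
large insects: 165/5.5 = 30 kJ/min
mice: 129/7.49 = 17.2 kJ/min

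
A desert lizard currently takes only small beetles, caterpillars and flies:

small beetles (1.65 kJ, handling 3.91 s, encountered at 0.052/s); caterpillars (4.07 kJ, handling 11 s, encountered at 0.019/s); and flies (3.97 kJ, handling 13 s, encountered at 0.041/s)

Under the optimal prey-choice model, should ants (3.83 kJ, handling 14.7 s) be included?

On small beetles, caterpillars and flies alone, R = ΣλE/(1+Σλh) = 0.3259/1.945 = 0.1675 kJ/s.
Profitability of ants: 3.83/14.7 = 0.2605 kJ/s.
Since 0.2605 > R, including ants increases the long-run rate.

Yes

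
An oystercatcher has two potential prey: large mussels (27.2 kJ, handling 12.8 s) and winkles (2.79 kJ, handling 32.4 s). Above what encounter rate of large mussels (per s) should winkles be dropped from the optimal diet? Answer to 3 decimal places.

0.003 per s

Drop winkles once their profitability E₂/h₂ falls below the rate achievable on large mussels alone: E₂/h₂ = λE₁/(1 + λh₁).
Solve for λ: λE₁h₂ = E₂(1 + λh₁) → λ(E₁h₂ − E₂h₁) = E₂ → λ = E₂/(E₁h₂ − E₂h₁).
λ = 2.79/(27.2×32.4 − 2.79×12.8) = 2.79/845.6 = 0.0033 per s.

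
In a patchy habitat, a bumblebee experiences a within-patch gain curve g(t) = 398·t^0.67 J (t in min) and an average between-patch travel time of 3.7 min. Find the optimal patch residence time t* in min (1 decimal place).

By the marginal value theorem, leave when the instantaneous gain rate g'(t) equals the habitat-wide average g(t)/(T + t).
g'(t) = 0.67·398·t^-0.33. Setting 0.67·398·t^-0.33 = 398·t^0.67/(3.7+t) gives 0.67(3.7+t) = t, so 0.33·t = 0.67×3.7.
t* = 0.67×3.7/0.33 = 7.512 min.

7.5 min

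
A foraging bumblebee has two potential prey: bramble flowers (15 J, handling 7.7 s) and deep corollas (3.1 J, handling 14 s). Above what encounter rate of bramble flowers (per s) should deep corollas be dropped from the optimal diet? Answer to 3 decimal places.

0.017 per s

At the threshold, the rate on bramble flowers alone equals the profitability of deep corollas: λ·15/(1 + λ·7.7) = 3.1/14 = 0.2214.
Rearranging, λ(15 − 0.2214×7.7) = 0.2214, so λ = 0.2214/13.29 = 0.01666 per s.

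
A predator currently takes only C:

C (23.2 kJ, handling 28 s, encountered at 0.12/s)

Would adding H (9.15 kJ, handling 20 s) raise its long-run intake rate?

On C alone, R = ΣλE/(1+Σλh) = 2.784/4.36 = 0.6385 kJ/s.
Profitability of H: 9.15/20 = 0.4575 kJ/s.
Since 0.4575 < R, time spent handling H is better spent searching.

No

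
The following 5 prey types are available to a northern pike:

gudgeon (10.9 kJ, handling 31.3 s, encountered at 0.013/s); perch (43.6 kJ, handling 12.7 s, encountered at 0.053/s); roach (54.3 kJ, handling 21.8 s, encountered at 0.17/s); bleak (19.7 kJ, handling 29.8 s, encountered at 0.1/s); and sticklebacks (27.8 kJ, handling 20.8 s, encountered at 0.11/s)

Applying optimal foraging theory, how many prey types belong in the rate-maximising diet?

Rank by E/h (kJ/s): perch 3.43, roach 2.49, sticklebacks 1.34, bleak 0.661, gudgeon 0.348. Include each in turn until the next type's E/h falls below the running intake rate.
Rate on top 1: 1.381. roach: 2.49 > 1.381 → include.
Rate on top 2: 2.146. sticklebacks: 1.34 < 2.146 → exclude; stop.
Optimal diet: perch, roach — 2 of 5 types.

2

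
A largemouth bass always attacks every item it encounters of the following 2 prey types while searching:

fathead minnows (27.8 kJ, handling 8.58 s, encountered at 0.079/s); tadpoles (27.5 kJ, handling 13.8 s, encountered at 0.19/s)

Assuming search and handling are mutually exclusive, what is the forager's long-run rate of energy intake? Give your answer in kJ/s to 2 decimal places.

Energy encountered per unit search time: 0.079×27.8 + 0.19×27.5 = 7.421 kJ/s.
Handling time per unit search time: 0.079×8.58 + 0.19×13.8 = 3.3.
Rate = 7.421/(1 + 3.3) = 1.726 kJ/s.

1.73 kJ/s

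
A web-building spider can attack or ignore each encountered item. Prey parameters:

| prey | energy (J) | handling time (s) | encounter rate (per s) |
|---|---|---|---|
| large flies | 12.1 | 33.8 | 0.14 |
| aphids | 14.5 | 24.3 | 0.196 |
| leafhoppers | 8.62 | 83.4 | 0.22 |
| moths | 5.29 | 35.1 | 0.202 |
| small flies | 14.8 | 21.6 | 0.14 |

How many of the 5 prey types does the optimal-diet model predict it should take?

2

E/h in descending order: small flies 0.685, aphids 0.597, large flies 0.358, moths 0.151, leafhoppers 0.103 J/s. The optimal diet is the largest prefix of this list for which every included type satisfies E_i/h_i > R on the types above it.
Rate on top 1: 0.5149. aphids: 0.597 > 0.5149 → include.
Rate on top 2: 0.5592. large flies: 0.358 < 0.5592 → exclude; stop.
Optimal diet: small flies, aphids — 2 of 5 types.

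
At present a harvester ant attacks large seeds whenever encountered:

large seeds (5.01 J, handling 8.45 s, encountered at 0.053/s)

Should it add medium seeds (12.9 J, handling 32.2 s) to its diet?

Current rate: (0.053×5.01)/(1 + 0.053×8.45) = 0.1834 J/s.
Profitability of medium seeds: 12.9/32.2 = 0.4006 J/s.
Since 0.4006 > R, including medium seeds increases the long-run rate.

Yes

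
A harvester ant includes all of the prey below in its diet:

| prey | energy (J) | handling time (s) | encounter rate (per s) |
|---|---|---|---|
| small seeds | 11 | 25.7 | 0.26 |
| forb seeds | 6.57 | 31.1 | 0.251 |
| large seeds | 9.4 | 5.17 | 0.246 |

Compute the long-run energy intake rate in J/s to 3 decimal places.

0.407 J/s

Energy encountered per unit search time: 0.26×11 + 0.251×6.57 + 0.246×9.4 = 6.821 J/s.
Handling time per unit search time: 0.26×25.7 + 0.251×31.1 + 0.246×5.17 = 15.76.
Rate = 6.821/(1 + 15.76) = 0.407 J/s.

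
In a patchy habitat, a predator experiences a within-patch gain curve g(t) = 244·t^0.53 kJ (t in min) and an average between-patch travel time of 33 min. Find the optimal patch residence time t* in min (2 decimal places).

Optimal t* satisfies g'(t*) = g(t*)/(T + t*).
g'(t) = 0.53·244·t^-0.47. Setting 0.53·244·t^-0.47 = 244·t^0.53/(33+t) gives 0.53(33+t) = t, so 0.47·t = 0.53×33.
t* = 0.53×33/0.47 = 37.21 min.

37.21 min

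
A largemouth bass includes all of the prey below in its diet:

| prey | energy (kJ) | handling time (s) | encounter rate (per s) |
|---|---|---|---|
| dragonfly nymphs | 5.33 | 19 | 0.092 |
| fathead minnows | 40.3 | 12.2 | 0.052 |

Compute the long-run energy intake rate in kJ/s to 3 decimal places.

0.765 kJ/s

R = (0.092×5.33 + 0.052×40.3) / (1 + 0.092×19 + 0.052×12.2) = 2.586/3.382 = 0.7645 kJ/s.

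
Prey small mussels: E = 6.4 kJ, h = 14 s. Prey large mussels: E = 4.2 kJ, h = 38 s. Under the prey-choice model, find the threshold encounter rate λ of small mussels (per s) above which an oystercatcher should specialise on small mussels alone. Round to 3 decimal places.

0.023 per s

The zero-one rule: include large mussels iff E₂/h₂ > λE₁/(1+λh₁). Equality gives the switch point.
λE₁h₂ = E₂ + λE₂h₁ ⇒ λ = E₂/(E₁h₂ − E₂h₁) = 4.2/(243.2 − 58.8) = 0.02278 per s.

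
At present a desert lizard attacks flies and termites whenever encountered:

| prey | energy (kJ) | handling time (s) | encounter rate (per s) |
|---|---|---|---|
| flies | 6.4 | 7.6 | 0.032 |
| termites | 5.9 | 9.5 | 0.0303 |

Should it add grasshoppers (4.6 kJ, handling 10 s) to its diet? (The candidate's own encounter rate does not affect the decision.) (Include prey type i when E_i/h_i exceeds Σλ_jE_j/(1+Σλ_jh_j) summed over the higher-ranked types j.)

On flies and termites alone, R = ΣλE/(1+Σλh) = 0.3836/1.531 = 0.2505 kJ/s.
Profitability of grasshoppers: 4.6/10 = 0.46 kJ/s.
0.46 > 0.2505, so adding grasshoppers raises the average — include it.

Yes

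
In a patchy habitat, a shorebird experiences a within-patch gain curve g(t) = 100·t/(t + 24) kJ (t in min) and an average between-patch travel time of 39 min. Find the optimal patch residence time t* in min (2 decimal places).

By the marginal value theorem, leave when the instantaneous gain rate g'(t) equals the habitat-wide average g(t)/(T + t).
g'(t) = 100·24/(t + 24)². Setting 100·24/(t+24)² = 100t/[(t+24)(39+t)] gives 24(39+t) = t(t+24), so t² = 24×39 = 936.
t* = √936 = 30.59 min.

30.59 min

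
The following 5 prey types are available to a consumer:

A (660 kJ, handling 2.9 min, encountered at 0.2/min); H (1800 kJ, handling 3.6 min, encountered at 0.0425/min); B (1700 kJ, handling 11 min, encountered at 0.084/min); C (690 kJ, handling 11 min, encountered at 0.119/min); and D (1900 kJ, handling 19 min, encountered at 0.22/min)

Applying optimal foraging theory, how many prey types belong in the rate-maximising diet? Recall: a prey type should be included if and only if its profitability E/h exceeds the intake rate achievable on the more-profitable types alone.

Profitabilities (E/h, kJ/min): H 500, A 228, B 155, D 100, C 62.7. Add prey in this order while the next type's profitability exceeds the intake rate on those already taken.
Rate on top 1: 66.35. A: 228 > 66.35 → include.
Rate on top 2: 120.3. B: 155 > 120.3 → include.
Rate on top 3: 132.2. D: 100 < 132.2 → exclude; stop.
Optimal diet: H, A, B — 3 of 5 types.

3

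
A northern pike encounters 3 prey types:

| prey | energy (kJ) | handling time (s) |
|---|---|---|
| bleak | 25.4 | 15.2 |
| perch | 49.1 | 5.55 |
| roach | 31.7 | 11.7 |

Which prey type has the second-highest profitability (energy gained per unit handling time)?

roach

In descending order of E/h:
perch: 49.1/5.55 = 8.85 kJ/s
roach: 31.7/11.7 = 2.71 kJ/s
bleak: 25.4/15.2 = 1.67 kJ/s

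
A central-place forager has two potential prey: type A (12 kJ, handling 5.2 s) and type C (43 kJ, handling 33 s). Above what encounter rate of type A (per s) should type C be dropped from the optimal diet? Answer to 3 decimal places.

0.249 per s

The zero-one rule: include type C iff E₂/h₂ > λE₁/(1+λh₁). Equality gives the switch point.
λE₁h₂ = E₂ + λE₂h₁ ⇒ λ = E₂/(E₁h₂ − E₂h₁) = 43/(396 − 223.6) = 0.2494 per s.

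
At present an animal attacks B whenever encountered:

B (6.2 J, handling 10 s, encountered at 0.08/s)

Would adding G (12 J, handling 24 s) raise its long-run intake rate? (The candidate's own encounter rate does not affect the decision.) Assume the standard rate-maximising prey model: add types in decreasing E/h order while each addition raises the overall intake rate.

Yes

On B alone, R = ΣλE/(1+Σλh) = 0.496/1.8 = 0.2756 J/s.
G: E/h = 12/24 = 0.5 J/s.
0.5 > 0.2756, so adding G raises the average — include it.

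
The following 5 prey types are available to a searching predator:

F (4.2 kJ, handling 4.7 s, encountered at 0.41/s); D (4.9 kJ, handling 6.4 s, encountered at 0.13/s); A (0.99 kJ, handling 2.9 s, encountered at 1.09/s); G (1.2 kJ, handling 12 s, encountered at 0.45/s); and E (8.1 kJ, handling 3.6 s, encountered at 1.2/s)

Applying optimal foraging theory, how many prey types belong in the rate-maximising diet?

1

Profitabilities (E/h, kJ/s): E 2.25, F 0.894, D 0.766, A 0.341, G 0.1. Add prey in this order while the next type's profitability exceeds the intake rate on those already taken.
Rate on top 1: 1.827. F: 0.894 < 1.827 → exclude; stop.
Optimal diet: E — 1 of 5 types.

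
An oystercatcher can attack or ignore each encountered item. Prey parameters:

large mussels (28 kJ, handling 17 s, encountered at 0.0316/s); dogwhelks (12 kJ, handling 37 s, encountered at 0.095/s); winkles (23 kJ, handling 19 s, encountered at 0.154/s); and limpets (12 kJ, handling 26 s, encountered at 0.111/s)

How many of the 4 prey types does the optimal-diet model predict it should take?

Rank by E/h (kJ/s): large mussels 1.65, winkles 1.21, limpets 0.462, dogwhelks 0.324. Include each in turn until the next type's E/h falls below the running intake rate.
Rate on top 1: 0.5756. winkles: 1.21 > 0.5756 → include.
Rate on top 2: 0.9918. limpets: 0.462 < 0.9918 → exclude; stop.
Optimal diet: large mussels, winkles — 2 of 4 types.

2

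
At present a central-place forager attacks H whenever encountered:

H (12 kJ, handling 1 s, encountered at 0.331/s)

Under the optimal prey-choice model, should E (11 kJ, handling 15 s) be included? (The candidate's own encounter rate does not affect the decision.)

Current rate: (0.331×12)/(1 + 0.331×1) = 2.984 kJ/s.
E: E/h = 11/15 = 0.7333 kJ/s.
0.7333 < 2.984, so adding E would lower the average — exclude it.

No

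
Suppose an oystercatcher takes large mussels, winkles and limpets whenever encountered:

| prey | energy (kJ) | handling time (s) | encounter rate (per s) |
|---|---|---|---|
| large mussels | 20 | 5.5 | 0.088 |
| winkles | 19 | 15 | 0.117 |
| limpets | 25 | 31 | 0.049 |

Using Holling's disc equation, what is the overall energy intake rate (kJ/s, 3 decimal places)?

1.095 kJ/s

R = (0.088×20 + 0.117×19 + 0.049×25) / (1 + 0.088×5.5 + 0.117×15 + 0.049×31) = 5.208/4.758 = 1.095 kJ/s.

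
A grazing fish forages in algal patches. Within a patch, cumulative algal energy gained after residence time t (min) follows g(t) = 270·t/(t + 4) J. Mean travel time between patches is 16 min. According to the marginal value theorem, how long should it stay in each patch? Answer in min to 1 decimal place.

By the marginal value theorem, leave when the instantaneous gain rate g'(t) equals the habitat-wide average g(t)/(T + t).
g'(t) = 270·4/(t + 4)². Setting 270·4/(t+4)² = 270t/[(t+4)(16+t)] gives 4(16+t) = t(t+4), so t² = 4×16 = 64.
t* = √64 = 8 min.

8.0 min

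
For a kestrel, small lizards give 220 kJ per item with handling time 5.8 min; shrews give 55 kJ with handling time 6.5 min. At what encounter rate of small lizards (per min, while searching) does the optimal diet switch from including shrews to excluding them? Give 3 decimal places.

At the threshold, the rate on small lizards alone equals the profitability of shrews: λ·220/(1 + λ·5.8) = 55/6.5 = 8.462.
Rearranging, λ(220 − 8.462×5.8) = 8.462, so λ = 8.462/170.9 = 0.0495 per min.

0.050 per min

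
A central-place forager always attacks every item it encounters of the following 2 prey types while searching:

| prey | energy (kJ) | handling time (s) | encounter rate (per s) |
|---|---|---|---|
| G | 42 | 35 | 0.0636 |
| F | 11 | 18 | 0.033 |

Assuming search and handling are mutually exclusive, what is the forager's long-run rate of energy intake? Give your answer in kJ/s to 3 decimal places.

R = (0.0636×42 + 0.033×11) / (1 + 0.0636×35 + 0.033×18) = 3.034/3.82 = 0.7943 kJ/s.

0.794 kJ/s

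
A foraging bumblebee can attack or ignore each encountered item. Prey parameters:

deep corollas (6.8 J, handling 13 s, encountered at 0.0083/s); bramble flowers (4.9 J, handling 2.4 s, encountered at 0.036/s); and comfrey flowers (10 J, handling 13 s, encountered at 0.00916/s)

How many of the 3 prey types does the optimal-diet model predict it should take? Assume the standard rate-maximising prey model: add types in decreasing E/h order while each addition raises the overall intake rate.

Rank by E/h (J/s): bramble flowers 2.04, comfrey flowers 0.769, deep corollas 0.523. Include each in turn until the next type's E/h falls below the running intake rate.
Rate on top 1: 0.1624. comfrey flowers: 0.769 > 0.1624 → include.
Rate on top 2: 0.2223. deep corollas: 0.523 > 0.2223 → include.
Optimal diet: bramble flowers, comfrey flowers, deep corollas — 3 of 3 types.

3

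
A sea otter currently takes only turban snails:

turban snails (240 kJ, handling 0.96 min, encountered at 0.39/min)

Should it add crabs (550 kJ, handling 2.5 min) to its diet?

Intake rate on the current diet: R = (0.39×240) / (1 + 0.39×0.96) = 93.6/1.374 = 68.1 kJ/min.
crabs: E/h = 550/2.5 = 220 kJ/min.
220 > 68.1, so adding crabs raises the average — include it.

Yes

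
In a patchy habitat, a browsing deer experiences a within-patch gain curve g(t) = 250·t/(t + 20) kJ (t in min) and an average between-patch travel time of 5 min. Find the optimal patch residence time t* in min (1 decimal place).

Maximise g(t)/(T+t): set derivative to zero → g'(t)(T+t) = g(t).
g'(t) = 250·20/(t + 20)². Setting 250·20/(t+20)² = 250t/[(t+20)(5+t)] gives 20(5+t) = t(t+20), so t² = 20×5 = 100.
t* = √100 = 10 min.

10.0 min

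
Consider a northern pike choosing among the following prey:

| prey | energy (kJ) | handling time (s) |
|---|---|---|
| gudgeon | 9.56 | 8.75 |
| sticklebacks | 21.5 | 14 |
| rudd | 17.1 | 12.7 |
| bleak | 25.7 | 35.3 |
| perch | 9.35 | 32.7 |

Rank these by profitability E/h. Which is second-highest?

In descending order of E/h:
sticklebacks: 21.5/14 = 1.54 kJ/s
rudd: 17.1/12.7 = 1.35 kJ/s
gudgeon: 9.56/8.75 = 1.09 kJ/s
bleak: 25.7/35.3 = 0.728 kJ/s
perch: 9.35/32.7 = 0.286 kJ/s

rudd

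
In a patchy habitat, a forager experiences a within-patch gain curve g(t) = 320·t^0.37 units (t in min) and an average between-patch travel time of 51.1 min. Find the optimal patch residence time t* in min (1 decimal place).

Optimal t* satisfies g'(t*) = g(t*)/(T + t*).
g'(t) = 0.37·320·t^-0.63. Setting 0.37·320·t^-0.63 = 320·t^0.37/(51.1+t) gives 0.37(51.1+t) = t, so 0.63·t = 0.37×51.1.
t* = 0.37×51.1/0.63 = 30.01 min.

30.0 min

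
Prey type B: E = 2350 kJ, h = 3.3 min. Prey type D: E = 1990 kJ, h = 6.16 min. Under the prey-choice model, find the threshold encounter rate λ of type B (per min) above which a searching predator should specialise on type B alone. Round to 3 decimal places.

0.252 per min

The zero-one rule: include type D iff E₂/h₂ > λE₁/(1+λh₁). Equality gives the switch point.
λE₁h₂ = E₂ + λE₂h₁ ⇒ λ = E₂/(E₁h₂ − E₂h₁) = 1990/(1.448e+04 − 6567) = 0.2516 per min.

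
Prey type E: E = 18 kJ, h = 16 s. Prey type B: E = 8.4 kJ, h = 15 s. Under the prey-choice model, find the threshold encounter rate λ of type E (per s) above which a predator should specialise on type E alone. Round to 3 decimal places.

0.062 per s

The zero-one rule: include type B iff E₂/h₂ > λE₁/(1+λh₁). Equality gives the switch point.
λE₁h₂ = E₂ + λE₂h₁ ⇒ λ = E₂/(E₁h₂ − E₂h₁) = 8.4/(270 − 134.4) = 0.06195 per s.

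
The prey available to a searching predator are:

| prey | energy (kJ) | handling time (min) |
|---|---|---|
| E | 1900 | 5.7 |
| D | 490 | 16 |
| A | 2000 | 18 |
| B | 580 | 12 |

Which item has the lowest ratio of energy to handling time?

D

Profitability E/h (kJ/min): E = 1900/5.7 = 333, D = 490/16 = 30.6, A = 2000/18 = 111, B = 580/12 = 48.3.
Ranked: E > A > B > D.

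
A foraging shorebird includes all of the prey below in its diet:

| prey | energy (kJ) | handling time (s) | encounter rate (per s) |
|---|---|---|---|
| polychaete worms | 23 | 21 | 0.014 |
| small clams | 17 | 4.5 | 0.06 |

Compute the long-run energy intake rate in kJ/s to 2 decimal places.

R = Σλ_iE_i / (1 + Σλ_ih_i)
Numerator: 0.014×23 + 0.06×17 = 1.342
Denominator: 1 + 0.014×21 + 0.06×4.5 = 1.564
R = 1.342/1.564 = 0.8581 kJ/s

0.86 kJ/s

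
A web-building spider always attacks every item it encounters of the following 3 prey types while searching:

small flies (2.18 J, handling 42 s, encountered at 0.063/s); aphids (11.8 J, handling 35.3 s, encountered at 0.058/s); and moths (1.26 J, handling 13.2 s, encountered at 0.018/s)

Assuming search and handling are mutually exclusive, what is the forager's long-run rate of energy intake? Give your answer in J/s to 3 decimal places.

0.142 J/s

R = (0.063×2.18 + 0.058×11.8 + 0.018×1.26) / (1 + 0.063×42 + 0.058×35.3 + 0.018×13.2) = 0.8444/5.931 = 0.1424 J/s.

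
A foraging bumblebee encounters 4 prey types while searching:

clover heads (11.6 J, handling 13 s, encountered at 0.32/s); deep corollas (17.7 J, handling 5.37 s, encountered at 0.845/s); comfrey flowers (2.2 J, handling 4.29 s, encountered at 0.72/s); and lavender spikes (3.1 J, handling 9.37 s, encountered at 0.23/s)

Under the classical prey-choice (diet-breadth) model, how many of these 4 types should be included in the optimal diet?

1

Profitabilities (E/h, J/s): deep corollas 3.3, clover heads 0.892, comfrey flowers 0.513, lavender spikes 0.331. Add prey in this order while the next type's profitability exceeds the intake rate on those already taken.
Rate on top 1: 2.701. clover heads: 0.892 < 2.701 → exclude; stop.
Optimal diet: deep corollas — 1 of 4 types.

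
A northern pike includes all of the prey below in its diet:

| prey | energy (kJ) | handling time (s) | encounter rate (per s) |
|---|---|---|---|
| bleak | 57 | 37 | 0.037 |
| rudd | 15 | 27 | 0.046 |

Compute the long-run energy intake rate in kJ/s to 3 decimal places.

R = (0.037×57 + 0.046×15) / (1 + 0.037×37 + 0.046×27) = 2.799/3.611 = 0.7751 kJ/s.

0.775 kJ/s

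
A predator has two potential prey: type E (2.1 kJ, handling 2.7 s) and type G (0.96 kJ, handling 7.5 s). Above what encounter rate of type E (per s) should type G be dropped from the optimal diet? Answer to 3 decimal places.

At the threshold, the rate on type E alone equals the profitability of type G: λ·2.1/(1 + λ·2.7) = 0.96/7.5 = 0.128.
Rearranging, λ(2.1 − 0.128×2.7) = 0.128, so λ = 0.128/1.754 = 0.07296 per s.

0.073 per s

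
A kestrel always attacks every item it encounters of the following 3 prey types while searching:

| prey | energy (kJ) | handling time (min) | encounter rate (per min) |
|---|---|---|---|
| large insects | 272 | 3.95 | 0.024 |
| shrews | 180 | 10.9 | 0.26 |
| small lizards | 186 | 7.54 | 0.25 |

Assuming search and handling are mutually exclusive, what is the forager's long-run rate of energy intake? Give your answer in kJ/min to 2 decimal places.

17.17 kJ/min

R = Σλ_iE_i / (1 + Σλ_ih_i)
Numerator: 0.024×272 + 0.26×180 + 0.25×186 = 99.83
Denominator: 1 + 0.024×3.95 + 0.26×10.9 + 0.25×7.54 = 5.814
R = 99.83/5.814 = 17.17 kJ/min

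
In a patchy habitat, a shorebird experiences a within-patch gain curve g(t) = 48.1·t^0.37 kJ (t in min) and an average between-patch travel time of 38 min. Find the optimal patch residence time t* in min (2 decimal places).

22.32 min

By the marginal value theorem, leave when the instantaneous gain rate g'(t) equals the habitat-wide average g(t)/(T + t).
g'(t) = 0.37·48.1·t^-0.63. Setting 0.37·48.1·t^-0.63 = 48.1·t^0.37/(38+t) gives 0.37(38+t) = t, so 0.63·t = 0.37×38.
t* = 0.37×38/0.63 = 22.32 min.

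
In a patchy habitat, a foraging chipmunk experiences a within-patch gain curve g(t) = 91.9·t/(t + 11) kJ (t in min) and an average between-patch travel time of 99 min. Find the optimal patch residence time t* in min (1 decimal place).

33.0 min

Maximise g(t)/(T+t): set derivative to zero → g'(t)(T+t) = g(t).
g'(t) = 91.9·11/(t + 11)². Setting 91.9·11/(t+11)² = 91.9t/[(t+11)(99+t)] gives 11(99+t) = t(t+11), so t² = 11×99 = 1089.
t* = √1089 = 33 min.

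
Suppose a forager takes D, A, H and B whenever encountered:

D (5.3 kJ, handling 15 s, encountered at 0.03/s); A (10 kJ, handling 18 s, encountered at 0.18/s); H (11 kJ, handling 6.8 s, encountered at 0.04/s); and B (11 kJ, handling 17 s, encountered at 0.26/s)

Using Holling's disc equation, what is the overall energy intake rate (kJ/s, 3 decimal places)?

R = (0.03×5.3 + 0.18×10 + 0.04×11 + 0.26×11) / (1 + 0.03×15 + 0.18×18 + 0.04×6.8 + 0.26×17) = 5.259/9.382 = 0.5605 kJ/s.

0.561 kJ/s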